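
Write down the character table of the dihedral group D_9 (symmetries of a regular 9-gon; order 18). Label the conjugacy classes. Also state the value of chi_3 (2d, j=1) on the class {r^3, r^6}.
Conjugacy classes: {e} of size 1, {r^1, r^8} of size 2, {r^2, r^7} of size 2, {r^3, r^6} of size 2, {r^4, r^5} of size 2, {s, sr, ..., sr^8} of size 9.
Character table:
  irrep \ class              {e} (size 1)  {r^1, r^8} (size 2)  {r^2, r^7} (size 2)  {r^3, r^6} (size 2)  {r^4, r^5} (size 2)  {s, sr, ..., sr^8} (size 9)
  chi_1 (triv)               1             1                    1                    1                    1                    1                          
  chi_2 (sign: r->1, s->-1)  1             1                    1                    1                    1                    -1                         
  chi_3 (2d, j=1)            2             2*cos(2*pi/9)        2*cos(4*pi/9)        -1                   -2*cos(pi/9)         0                          
  chi_4 (2d, j=2)            2             2*cos(4*pi/9)        -2*cos(pi/9)         -1                   2*cos(2*pi/9)        0                          
  chi_5 (2d, j=3)            2             -1                   -1                   2                    -1                   0                          
  chi_6 (2d, j=4)            2             -2*cos(pi/9)         2*cos(2*pi/9)        -1                   2*cos(4*pi/9)        0                          

Spot check: chi_3 (2d, j=1) on {r^3, r^6} = -1.

Working: D_9 has order 2*9 = 18 with 6 conjugacy classes, hence 6 irreducibles. Sum of squared dims 1 + 1 + 4 + 4 + 4 + 4 = 18 = |G|. Linear characters come from the abelianisation; the 2-dimensional irreps have character r^k -> 2*cos(2*pi*j*k/9), reflections -> 0.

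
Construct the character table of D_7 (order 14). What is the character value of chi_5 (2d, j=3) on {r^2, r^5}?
Conjugacy classes: {e} of size 1, {r^1, r^6} of size 2, {r^2, r^5} of size 2, {r^3, r^4} of size 2, {s, sr, ..., sr^6} of size 7.
Character table:
  irrep \ class              {e} (size 1)  {r^1, r^6} (size 2)  {r^2, r^5} (size 2)  {r^3, r^4} (size 2)  {s, sr, ..., sr^6} (size 7)
  chi_1 (triv)               1             1                    1                    1                    1                          
  chi_2 (sign: r->1, s->-1)  1             1                    1                    1                    -1                         
  chi_3 (2d, j=1)            2             2*cos(2*pi/7)        -2*cos(3*pi/7)       -2*cos(pi/7)         0                          
  chi_4 (2d, j=2)            2             -2*cos(3*pi/7)       -2*cos(pi/7)         2*cos(2*pi/7)        0                          
  chi_5 (2d, j=3)            2             -2*cos(pi/7)         2*cos(2*pi/7)        -2*cos(3*pi/7)       0                          

Spot check: chi_5 (2d, j=3) on {r^2, r^5} = 2*cos(2*pi/7).

Why: D_7 has order 2*7 = 14 with 5 conjugacy classes, hence 5 irreducibles. Sum of squared dims 1 + 1 + 4 + 4 + 4 = 14 = |G|. Linear characters come from the abelianisation; the 2-dimensional irreps have character r^k -> 2*cos(2*pi*j*k/7), reflections -> 0.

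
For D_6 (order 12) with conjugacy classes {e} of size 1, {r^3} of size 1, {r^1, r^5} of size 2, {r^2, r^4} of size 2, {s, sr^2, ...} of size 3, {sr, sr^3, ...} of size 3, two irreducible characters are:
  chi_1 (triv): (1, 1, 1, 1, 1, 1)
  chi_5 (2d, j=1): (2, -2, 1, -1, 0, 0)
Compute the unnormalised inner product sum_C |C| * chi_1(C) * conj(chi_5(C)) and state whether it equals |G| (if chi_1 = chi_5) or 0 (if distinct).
Sum = 0; so <chi_1, chi_5> = 0 (distinct irreducibles are orthogonal).

Solution. Compute term by term over conjugacy classes (|C| * chi_1(C) * conj(chi_5(C))):
  1*(1)*conj(2) + 1*(1)*conj(-2) + 2*(1)*conj(1) + 2*(1)*conj(-1) + 3*(1)*conj(0) + 3*(1)*conj(0)
  = (2) + (-2) + (2) + (-2) + (0) + (0)
  = 0.
Dividing by |G| = 12 gives 0/12 = 0, matching the row-orthogonality relation <chi_1, chi_5> = [chi_1 = chi_5].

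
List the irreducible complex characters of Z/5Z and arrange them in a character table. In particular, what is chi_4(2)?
Character table of Z/5Z (irreps indexed chi_0,...,chi_4 with chi_k(m) = zeta_5^(k*m), zeta_5 = exp(2*pi*i/5)):
  irrep \ class  {0} (size 1)  {1} (size 1)    {2} (size 1)    {3} (size 1)    {4} (size 1)  
  chi_0          1             1               1               1               1             
  chi_1          1             exp(2*I*pi/5)   exp(4*I*pi/5)   exp(-4*I*pi/5)  exp(-2*I*pi/5)
  chi_2          1             exp(4*I*pi/5)   exp(-2*I*pi/5)  exp(2*I*pi/5)   exp(-4*I*pi/5)
  chi_3          1             exp(-4*I*pi/5)  exp(2*I*pi/5)   exp(-2*I*pi/5)  exp(4*I*pi/5) 
  chi_4          1             exp(-2*I*pi/5)  exp(-4*I*pi/5)  exp(4*I*pi/5)   exp(2*I*pi/5) 

Spot check: chi_4(2) = zeta_5^(4*2) = zeta_5^8 = exp(-4*I*pi/5).

Proof sketch: Z/5Z is abelian, so all 5 irreducible complex representations are 1-dimensional. They are given by chi_k(m) = zeta_5^(k*m) for k = 0,...,4. Row orthogonality: sum_m chi_k(m) conj(chi_l(m)) = 5 * [k = l].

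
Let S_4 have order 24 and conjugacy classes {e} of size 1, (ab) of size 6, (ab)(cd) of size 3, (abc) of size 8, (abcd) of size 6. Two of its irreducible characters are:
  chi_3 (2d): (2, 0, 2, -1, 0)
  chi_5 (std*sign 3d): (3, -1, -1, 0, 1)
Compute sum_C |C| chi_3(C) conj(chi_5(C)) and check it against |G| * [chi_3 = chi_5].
Sum = 0; so <chi_3, chi_5> = 0 (distinct irreducibles are orthogonal).

Argument: Compute term by term over conjugacy classes (|C| * chi_3(C) * conj(chi_5(C))):
  1*(2)*conj(3) + 6*(0)*conj(-1) + 3*(2)*conj(-1) + 8*(-1)*conj(0) + 6*(0)*conj(1)
  = (6) + (0) + (-6) + (0) + (0)
  = 0.
Dividing by |G| = 24 gives 0/24 = 0, matching the row-orthogonality relation <chi_3, chi_5> = [chi_3 = chi_5].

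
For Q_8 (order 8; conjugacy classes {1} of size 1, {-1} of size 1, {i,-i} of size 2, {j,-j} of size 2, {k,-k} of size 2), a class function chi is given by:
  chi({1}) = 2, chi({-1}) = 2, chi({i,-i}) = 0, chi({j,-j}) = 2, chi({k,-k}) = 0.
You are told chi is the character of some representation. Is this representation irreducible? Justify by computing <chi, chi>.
Not irreducible (reducible): <chi, chi> = 2 > 1.

Explanation: <chi, chi> = (1/|G|) sum_C |C| * |chi(C)|^2 = (1/8)[1*|2|^2 + 1*|2|^2 + 2*|0|^2 + 2*|2|^2 + 2*|0|^2]
  = (1/8)[(4) + (4) + (0) + (8) + (0)] = 16/8 = 2.
A character is irreducible iff <chi, chi> = 1, so this representation is reducible.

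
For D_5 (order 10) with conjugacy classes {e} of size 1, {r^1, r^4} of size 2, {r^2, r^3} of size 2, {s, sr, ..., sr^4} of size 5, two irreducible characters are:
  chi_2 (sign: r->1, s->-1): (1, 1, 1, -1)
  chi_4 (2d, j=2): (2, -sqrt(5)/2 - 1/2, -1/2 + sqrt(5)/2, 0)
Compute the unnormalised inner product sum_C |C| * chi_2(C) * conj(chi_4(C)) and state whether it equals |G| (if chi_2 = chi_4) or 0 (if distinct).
Sum = 0; so <chi_2, chi_4> = 0 (distinct irreducibles are orthogonal).

Reasoning: Compute term by term over conjugacy classes (|C| * chi_2(C) * conj(chi_4(C))):
  1*(1)*conj(2) + 2*(1)*conj(-sqrt(5)/2 - 1/2) + 2*(1)*conj(-1/2 + sqrt(5)/2) + 5*(-1)*conj(0)
  = (2) + (-sqrt(5) - 1) + (-1 + sqrt(5)) + (0)
  = 0.
Dividing by |G| = 10 gives 0/10 = 0, matching the row-orthogonality relation <chi_2, chi_4> = [chi_2 = chi_4].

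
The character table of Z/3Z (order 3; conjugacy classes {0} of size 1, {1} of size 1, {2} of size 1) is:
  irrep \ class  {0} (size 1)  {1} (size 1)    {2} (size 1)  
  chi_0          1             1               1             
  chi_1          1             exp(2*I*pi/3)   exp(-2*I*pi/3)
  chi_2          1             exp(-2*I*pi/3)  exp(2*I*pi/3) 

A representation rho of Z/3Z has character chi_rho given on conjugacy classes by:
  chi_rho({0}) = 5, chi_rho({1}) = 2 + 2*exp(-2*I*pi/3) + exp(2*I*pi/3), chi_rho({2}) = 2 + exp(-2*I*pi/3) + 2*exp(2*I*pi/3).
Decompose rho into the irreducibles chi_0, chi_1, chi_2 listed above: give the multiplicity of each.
Multiplicities: chi_0: 2, chi_1: 1, chi_2: 2.

Derivation: Use <chi_rho, chi> = (1/|G|) sum_C |C| * chi_rho(C) * conj(chi(C)) with |G| = 3 for each irreducible chi in the table:
  <chi_rho, chi_0> = (1/3)[1*(5)*conj(1) + 1*(2 + 2*exp(-2*I*pi/3) + exp(2*I*pi/3))*conj(1) + 1*(2 + exp(-2*I*pi/3) + 2*exp(2*I*pi/3))*conj(1)]
      = (1/3)[(5) + (2 + 2*exp(-2*I*pi/3) + exp(2*I*pi/3)) + (2 + exp(-2*I*pi/3) + 2*exp(2*I*pi/3))] = 6/3 = 2
  <chi_rho, chi_1> = (1/3)[1*(5)*conj(1) + 1*(2 + 2*exp(-2*I*pi/3) + exp(2*I*pi/3))*conj(exp(2*I*pi/3)) + 1*(2 + exp(-2*I*pi/3) + 2*exp(2*I*pi/3))*conj(exp(-2*I*pi/3))]
      = (1/3)[(5) + (-1) + (-1)] = 3/3 = 1
  <chi_rho, chi_2> = (1/3)[1*(5)*conj(1) + 1*(2 + 2*exp(-2*I*pi/3) + exp(2*I*pi/3))*conj(exp(-2*I*pi/3)) + 1*(2 + exp(-2*I*pi/3) + 2*exp(2*I*pi/3))*conj(exp(2*I*pi/3))]
      = (1/3)[(5) + (2 + exp(-2*I*pi/3) + 2*exp(2*I*pi/3)) + (2 + 2*exp(-2*I*pi/3) + exp(2*I*pi/3))] = 6/3 = 2
(Exp terms are combined using exp(i*s)*conj(exp(i*t)) = exp(i*(s-t)), and sums of them are collapsed using the identity that for every m > 1 the m distinct m-th roots of unity sum to 0, e.g. 1 + exp(2*I*pi/3) + exp(-2*I*pi/3) = 0.)
Dimension check: dim(rho) = sum (mult * dim) = 2*1 + 1*1 + 2*1 = 5 = chi_rho(e) = 5.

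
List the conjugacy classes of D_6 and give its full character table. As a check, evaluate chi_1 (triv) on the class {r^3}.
Conjugacy classes: {e} of size 1, {r^3} of size 1, {r^1, r^5} of size 2, {r^2, r^4} of size 2, {s, sr^2, ...} of size 3, {sr, sr^3, ...} of size 3.
Character table:
  irrep \ class              {e} (size 1)  {r^3} (size 1)  {r^1, r^5} (size 2)  {r^2, r^4} (size 2)  {s, sr^2, ...} (size 3)  {sr, sr^3, ...} (size 3)
  chi_1 (triv)               1             1               1                    1                    1                        1                       
  chi_2 (sign: r->1, s->-1)  1             1               1                    1                    -1                       -1                      
  chi_3 (r->-1, s->1)        1             -1              -1                   1                    1                        -1                      
  chi_4 (r->-1, s->-1)       1             -1              -1                   1                    -1                       1                       
  chi_5 (2d, j=1)            2             -2              1                    -1                   0                        0                       
  chi_6 (2d, j=2)            2             2               -1                   -1                   0                        0                       

Spot check: chi_1 (triv) on {r^3} = 1.

Why: D_6 has order 2*6 = 12 with 6 conjugacy classes, hence 6 irreducibles. Sum of squared dims 1 + 1 + 1 + 1 + 4 + 4 = 12 = |G|. Linear characters come from the abelianisation; the 2-dimensional irreps have character r^k -> 2*cos(2*pi*j*k/6), reflections -> 0.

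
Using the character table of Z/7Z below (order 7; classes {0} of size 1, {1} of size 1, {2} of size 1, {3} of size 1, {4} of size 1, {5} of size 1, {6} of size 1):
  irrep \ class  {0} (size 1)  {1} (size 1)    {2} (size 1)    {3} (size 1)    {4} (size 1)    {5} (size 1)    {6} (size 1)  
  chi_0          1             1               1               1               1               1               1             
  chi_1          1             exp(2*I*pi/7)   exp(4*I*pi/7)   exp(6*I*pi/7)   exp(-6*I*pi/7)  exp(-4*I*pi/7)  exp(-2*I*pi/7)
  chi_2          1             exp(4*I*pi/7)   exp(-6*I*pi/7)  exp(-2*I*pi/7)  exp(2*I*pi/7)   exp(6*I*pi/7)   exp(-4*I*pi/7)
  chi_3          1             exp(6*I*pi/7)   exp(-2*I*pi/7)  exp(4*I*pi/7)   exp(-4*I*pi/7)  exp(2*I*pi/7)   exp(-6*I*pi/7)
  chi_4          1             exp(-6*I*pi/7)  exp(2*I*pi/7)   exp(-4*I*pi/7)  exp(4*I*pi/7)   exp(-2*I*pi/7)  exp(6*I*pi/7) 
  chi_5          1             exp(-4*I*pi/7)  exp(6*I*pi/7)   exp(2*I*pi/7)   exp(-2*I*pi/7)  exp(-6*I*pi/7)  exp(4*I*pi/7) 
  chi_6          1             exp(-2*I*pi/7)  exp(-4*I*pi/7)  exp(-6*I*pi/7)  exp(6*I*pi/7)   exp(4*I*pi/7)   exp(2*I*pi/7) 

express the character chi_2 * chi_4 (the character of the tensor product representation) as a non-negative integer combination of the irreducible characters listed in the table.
chi_2 tensor chi_4 = chi_6 (all other irreducibles have multiplicity 0).

Proof sketch: The character of a tensor product is the pointwise product (chi_2 * chi_4)(C) = chi_2(C) * chi_4(C):
  {0}: (1)*(1), {1}: (exp(4*I*pi/7))*(exp(-6*I*pi/7)), {2}: (exp(-6*I*pi/7))*(exp(2*I*pi/7)), {3}: (exp(-2*I*pi/7))*(exp(-4*I*pi/7)), {4}: (exp(2*I*pi/7))*(exp(4*I*pi/7)), {5}: (exp(6*I*pi/7))*(exp(-2*I*pi/7)), {6}: (exp(-4*I*pi/7))*(exp(6*I*pi/7))
so (chi_2 * chi_4) takes values
  {0} -> 1, {1} -> exp(-2*I*pi/7), {2} -> exp(-4*I*pi/7), {3} -> exp(-6*I*pi/7), {4} -> exp(6*I*pi/7), {5} -> exp(4*I*pi/7), {6} -> exp(2*I*pi/7).
Now take the inner product of this character with each irreducible chi from the table, <chi_2*chi_4, chi> = (1/7) sum_C |C| (chi_2*chi_4)(C) conj(chi(C)):
  <chi_2*chi_4, chi_0> = (1/7)[1*(1)*conj(1) + 1*(exp(-2*I*pi/7))*conj(1) + 1*(exp(-4*I*pi/7))*conj(1) + 1*(exp(-6*I*pi/7))*conj(1) + 1*(exp(6*I*pi/7))*conj(1) + 1*(exp(4*I*pi/7))*conj(1) + 1*(exp(2*I*pi/7))*conj(1)]
      = (1/7)[(1) + (exp(-2*I*pi/7)) + (exp(-4*I*pi/7)) + (exp(-6*I*pi/7)) + (exp(6*I*pi/7)) + (exp(4*I*pi/7)) + (exp(2*I*pi/7))] = 0/7 = 0
  <chi_2*chi_4, chi_1> = (1/7)[1*(1)*conj(1) + 1*(exp(-2*I*pi/7))*conj(exp(2*I*pi/7)) + 1*(exp(-4*I*pi/7))*conj(exp(4*I*pi/7)) + 1*(exp(-6*I*pi/7))*conj(exp(6*I*pi/7)) + 1*(exp(6*I*pi/7))*conj(exp(-6*I*pi/7)) + 1*(exp(4*I*pi/7))*conj(exp(-4*I*pi/7)) + 1*(exp(2*I*pi/7))*conj(exp(-2*I*pi/7))]
      = (1/7)[(1) + (exp(-4*I*pi/7)) + (exp(6*I*pi/7)) + (exp(2*I*pi/7)) + (exp(-2*I*pi/7)) + (exp(-6*I*pi/7)) + (exp(4*I*pi/7))] = 0/7 = 0
  <chi_2*chi_4, chi_2> = (1/7)[1*(1)*conj(1) + 1*(exp(-2*I*pi/7))*conj(exp(4*I*pi/7)) + 1*(exp(-4*I*pi/7))*conj(exp(-6*I*pi/7)) + 1*(exp(-6*I*pi/7))*conj(exp(-2*I*pi/7)) + 1*(exp(6*I*pi/7))*conj(exp(2*I*pi/7)) + 1*(exp(4*I*pi/7))*conj(exp(6*I*pi/7)) + 1*(exp(2*I*pi/7))*conj(exp(-4*I*pi/7))]
      = (1/7)[(1) + (exp(-6*I*pi/7)) + (exp(2*I*pi/7)) + (exp(-4*I*pi/7)) + (exp(4*I*pi/7)) + (exp(-2*I*pi/7)) + (exp(6*I*pi/7))] = 0/7 = 0
  <chi_2*chi_4, chi_3> = (1/7)[1*(1)*conj(1) + 1*(exp(-2*I*pi/7))*conj(exp(6*I*pi/7)) + 1*(exp(-4*I*pi/7))*conj(exp(-2*I*pi/7)) + 1*(exp(-6*I*pi/7))*conj(exp(4*I*pi/7)) + 1*(exp(6*I*pi/7))*conj(exp(-4*I*pi/7)) + 1*(exp(4*I*pi/7))*conj(exp(2*I*pi/7)) + 1*(exp(2*I*pi/7))*conj(exp(-6*I*pi/7))]
      = (1/7)[(1) + (exp(6*I*pi/7)) + (exp(-2*I*pi/7)) + (exp(4*I*pi/7)) + (exp(-4*I*pi/7)) + (exp(2*I*pi/7)) + (exp(-6*I*pi/7))] = 0/7 = 0
  <chi_2*chi_4, chi_4> = (1/7)[1*(1)*conj(1) + 1*(exp(-2*I*pi/7))*conj(exp(-6*I*pi/7)) + 1*(exp(-4*I*pi/7))*conj(exp(2*I*pi/7)) + 1*(exp(-6*I*pi/7))*conj(exp(-4*I*pi/7)) + 1*(exp(6*I*pi/7))*conj(exp(4*I*pi/7)) + 1*(exp(4*I*pi/7))*conj(exp(-2*I*pi/7)) + 1*(exp(2*I*pi/7))*conj(exp(6*I*pi/7))]
      = (1/7)[(1) + (exp(4*I*pi/7)) + (exp(-6*I*pi/7)) + (exp(-2*I*pi/7)) + (exp(2*I*pi/7)) + (exp(6*I*pi/7)) + (exp(-4*I*pi/7))] = 0/7 = 0
  <chi_2*chi_4, chi_5> = (1/7)[1*(1)*conj(1) + 1*(exp(-2*I*pi/7))*conj(exp(-4*I*pi/7)) + 1*(exp(-4*I*pi/7))*conj(exp(6*I*pi/7)) + 1*(exp(-6*I*pi/7))*conj(exp(2*I*pi/7)) + 1*(exp(6*I*pi/7))*conj(exp(-2*I*pi/7)) + 1*(exp(4*I*pi/7))*conj(exp(-6*I*pi/7)) + 1*(exp(2*I*pi/7))*conj(exp(4*I*pi/7))]
      = (1/7)[(1) + (exp(2*I*pi/7)) + (exp(4*I*pi/7)) + (exp(6*I*pi/7)) + (exp(-6*I*pi/7)) + (exp(-4*I*pi/7)) + (exp(-2*I*pi/7))] = 0/7 = 0
  <chi_2*chi_4, chi_6> = (1/7)[1*(1)*conj(1) + 1*(exp(-2*I*pi/7))*conj(exp(-2*I*pi/7)) + 1*(exp(-4*I*pi/7))*conj(exp(-4*I*pi/7)) + 1*(exp(-6*I*pi/7))*conj(exp(-6*I*pi/7)) + 1*(exp(6*I*pi/7))*conj(exp(6*I*pi/7)) + 1*(exp(4*I*pi/7))*conj(exp(4*I*pi/7)) + 1*(exp(2*I*pi/7))*conj(exp(2*I*pi/7))]
      = (1/7)[(1) + (1) + (1) + (1) + (1) + (1) + (1)] = 7/7 = 1
(Exp terms are combined using exp(i*s)*conj(exp(i*t)) = exp(i*(s-t)), and sums of them are collapsed using the identity that for every m > 1 the m distinct m-th roots of unity sum to 0, e.g. 1 + exp(2*I*pi/3) + exp(-2*I*pi/3) = 0.)
Hence the multiplicities are chi_6: 1. Dimension check: dim(chi_2)*dim(chi_4) = 1*1 = 1 and sum (mult * dim) = 1*1 = 1.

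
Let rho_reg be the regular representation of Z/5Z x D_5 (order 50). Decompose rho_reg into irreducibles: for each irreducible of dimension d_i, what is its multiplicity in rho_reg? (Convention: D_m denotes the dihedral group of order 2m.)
Each irreducible V_i of dimension d_i appears with multiplicity d_i, i.e. rho_reg = (direct sum over all irreducibles V_i) d_i V_i. The irreducible dimensions for Z/5Z x D_5 are 1, 1, 1, 1, 1, 1, 1, 1, 1, 1, 2, 2, 2, 2, 2, 2, 2, 2, 2, 2: 10 irreducibles of dimension 1, each with multiplicity 1; 10 irreducibles of dimension 2, each with multiplicity 2. Total dimension 10*1*1 + 10*2*2 = 50 = |G|.

Explanation: General theorem: in the regular representation of a finite group G, each irreducible appears with multiplicity equal to its dimension. Check: dim(rho_reg) = sum d_i^2 = 1 + 1 + 1 + 1 + 1 + 1 + 1 + 1 + 1 + 1 + 4 + 4 + 4 + 4 + 4 + 4 + 4 + 4 + 4 + 4 = 50 = |G|.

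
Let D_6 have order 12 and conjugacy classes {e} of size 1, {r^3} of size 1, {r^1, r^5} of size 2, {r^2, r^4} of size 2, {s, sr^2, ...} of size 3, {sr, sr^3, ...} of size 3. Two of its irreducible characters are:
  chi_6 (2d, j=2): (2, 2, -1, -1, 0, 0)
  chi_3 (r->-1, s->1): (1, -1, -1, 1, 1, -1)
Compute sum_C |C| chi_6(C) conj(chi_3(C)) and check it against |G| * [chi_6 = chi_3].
Sum = 0; so <chi_6, chi_3> = 0 (distinct irreducibles are orthogonal).

Details: Compute term by term over conjugacy classes (|C| * chi_6(C) * conj(chi_3(C))):
  1*(2)*conj(1) + 1*(2)*conj(-1) + 2*(-1)*conj(-1) + 2*(-1)*conj(1) + 3*(0)*conj(1) + 3*(0)*conj(-1)
  = (2) + (-2) + (2) + (-2) + (0) + (0)
  = 0.
Dividing by |G| = 12 gives 0/12 = 0, matching the row-orthogonality relation <chi_6, chi_3> = [chi_6 = chi_3].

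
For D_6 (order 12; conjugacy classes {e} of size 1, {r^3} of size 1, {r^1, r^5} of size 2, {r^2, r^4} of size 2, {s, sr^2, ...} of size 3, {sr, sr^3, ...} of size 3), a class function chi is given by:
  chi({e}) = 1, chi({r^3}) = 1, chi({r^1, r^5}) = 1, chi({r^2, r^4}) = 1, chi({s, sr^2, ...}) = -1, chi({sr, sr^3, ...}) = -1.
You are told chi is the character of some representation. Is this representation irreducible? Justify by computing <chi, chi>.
Irreducible: <chi, chi> = 1.

Working: <chi, chi> = (1/|G|) sum_C |C| * |chi(C)|^2 = (1/12)[1*|1|^2 + 1*|1|^2 + 2*|1|^2 + 2*|1|^2 + 3*|-1|^2 + 3*|-1|^2]
  = (1/12)[(1) + (1) + (2) + (2) + (3) + (3)] = 12/12 = 1.
A character is irreducible iff <chi, chi> = 1, so this representation is irreducible.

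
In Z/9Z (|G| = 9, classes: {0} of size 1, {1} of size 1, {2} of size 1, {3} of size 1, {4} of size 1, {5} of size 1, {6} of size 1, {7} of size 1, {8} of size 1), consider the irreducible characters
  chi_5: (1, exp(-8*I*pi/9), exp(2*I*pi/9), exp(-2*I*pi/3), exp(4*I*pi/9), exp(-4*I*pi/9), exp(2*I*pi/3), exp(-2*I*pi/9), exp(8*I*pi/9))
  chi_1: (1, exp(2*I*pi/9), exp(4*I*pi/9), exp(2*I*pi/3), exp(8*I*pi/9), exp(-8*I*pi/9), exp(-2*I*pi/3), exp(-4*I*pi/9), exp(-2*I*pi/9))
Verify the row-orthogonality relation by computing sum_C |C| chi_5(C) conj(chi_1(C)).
Sum = 0; so <chi_5, chi_1> = 0 (distinct irreducibles are orthogonal).

Derivation: Compute term by term over conjugacy classes (|C| * chi_5(C) * conj(chi_1(C))):
  1*(1)*conj(1) + 1*(exp(-8*I*pi/9))*conj(exp(2*I*pi/9)) + 1*(exp(2*I*pi/9))*conj(exp(4*I*pi/9)) + 1*(exp(-2*I*pi/3))*conj(exp(2*I*pi/3)) + 1*(exp(4*I*pi/9))*conj(exp(8*I*pi/9)) + 1*(exp(-4*I*pi/9))*conj(exp(-8*I*pi/9)) + 1*(exp(2*I*pi/3))*conj(exp(-2*I*pi/3)) + 1*(exp(-2*I*pi/9))*conj(exp(-4*I*pi/9)) + 1*(exp(8*I*pi/9))*conj(exp(-2*I*pi/9))
  = (1) + (exp(8*I*pi/9)) + (exp(-2*I*pi/9)) + (exp(2*I*pi/3)) + (exp(-4*I*pi/9)) + (exp(4*I*pi/9)) + (exp(-2*I*pi/3)) + (exp(2*I*pi/9)) + (exp(-8*I*pi/9))
  = 0.
(Exp terms are combined using exp(i*s)*conj(exp(i*t)) = exp(i*(s-t)), and sums of them are collapsed using the identity that for every m > 1 the m distinct m-th roots of unity sum to 0, e.g. 1 + exp(2*I*pi/3) + exp(-2*I*pi/3) = 0.)
Dividing by |G| = 9 gives 0/9 = 0, matching the row-orthogonality relation <chi_5, chi_1> = [chi_5 = chi_1].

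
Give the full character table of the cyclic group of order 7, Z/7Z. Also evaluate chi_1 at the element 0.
Character table of Z/7Z (irreps indexed chi_0,...,chi_6 with chi_k(m) = zeta_7^(k*m), zeta_7 = exp(2*pi*i/7)):
  irrep \ class  {0} (size 1)  {1} (size 1)    {2} (size 1)    {3} (size 1)    {4} (size 1)    {5} (size 1)    {6} (size 1)  
  chi_0          1             1               1               1               1               1               1             
  chi_1          1             exp(2*I*pi/7)   exp(4*I*pi/7)   exp(6*I*pi/7)   exp(-6*I*pi/7)  exp(-4*I*pi/7)  exp(-2*I*pi/7)
  chi_2          1             exp(4*I*pi/7)   exp(-6*I*pi/7)  exp(-2*I*pi/7)  exp(2*I*pi/7)   exp(6*I*pi/7)   exp(-4*I*pi/7)
  chi_3          1             exp(6*I*pi/7)   exp(-2*I*pi/7)  exp(4*I*pi/7)   exp(-4*I*pi/7)  exp(2*I*pi/7)   exp(-6*I*pi/7)
  chi_4          1             exp(-6*I*pi/7)  exp(2*I*pi/7)   exp(-4*I*pi/7)  exp(4*I*pi/7)   exp(-2*I*pi/7)  exp(6*I*pi/7) 
  chi_5          1             exp(-4*I*pi/7)  exp(6*I*pi/7)   exp(2*I*pi/7)   exp(-2*I*pi/7)  exp(-6*I*pi/7)  exp(4*I*pi/7) 
  chi_6          1             exp(-2*I*pi/7)  exp(-4*I*pi/7)  exp(-6*I*pi/7)  exp(6*I*pi/7)   exp(4*I*pi/7)   exp(2*I*pi/7) 

Spot check: chi_1(0) = zeta_7^(1*0) = zeta_7^0 = 1.

Why: Z/7Z is abelian, so all 7 irreducible complex representations are 1-dimensional. They are given by chi_k(m) = zeta_7^(k*m) for k = 0,...,6. Row orthogonality: sum_m chi_k(m) conj(chi_l(m)) = 7 * [k = l].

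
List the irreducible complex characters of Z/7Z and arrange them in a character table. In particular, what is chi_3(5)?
Character table of Z/7Z (irreps indexed chi_0,...,chi_6 with chi_k(m) = zeta_7^(k*m), zeta_7 = exp(2*pi*i/7)):
  irrep \ class  {0} (size 1)  {1} (size 1)    {2} (size 1)    {3} (size 1)    {4} (size 1)    {5} (size 1)    {6} (size 1)  
  chi_0          1             1               1               1               1               1               1             
  chi_1          1             exp(2*I*pi/7)   exp(4*I*pi/7)   exp(6*I*pi/7)   exp(-6*I*pi/7)  exp(-4*I*pi/7)  exp(-2*I*pi/7)
  chi_2          1             exp(4*I*pi/7)   exp(-6*I*pi/7)  exp(-2*I*pi/7)  exp(2*I*pi/7)   exp(6*I*pi/7)   exp(-4*I*pi/7)
  chi_3          1             exp(6*I*pi/7)   exp(-2*I*pi/7)  exp(4*I*pi/7)   exp(-4*I*pi/7)  exp(2*I*pi/7)   exp(-6*I*pi/7)
  chi_4          1             exp(-6*I*pi/7)  exp(2*I*pi/7)   exp(-4*I*pi/7)  exp(4*I*pi/7)   exp(-2*I*pi/7)  exp(6*I*pi/7) 
  chi_5          1             exp(-4*I*pi/7)  exp(6*I*pi/7)   exp(2*I*pi/7)   exp(-2*I*pi/7)  exp(-6*I*pi/7)  exp(4*I*pi/7) 
  chi_6          1             exp(-2*I*pi/7)  exp(-4*I*pi/7)  exp(-6*I*pi/7)  exp(6*I*pi/7)   exp(4*I*pi/7)   exp(2*I*pi/7) 

Spot check: chi_3(5) = zeta_7^(3*5) = zeta_7^15 = exp(2*I*pi/7).

Argument: Z/7Z is abelian, so all 7 irreducible complex representations are 1-dimensional. They are given by chi_k(m) = zeta_7^(k*m) for k = 0,...,6. Row orthogonality: sum_m chi_k(m) conj(chi_l(m)) = 7 * [k = l].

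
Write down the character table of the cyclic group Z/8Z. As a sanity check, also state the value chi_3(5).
Character table of Z/8Z (irreps indexed chi_0,...,chi_7 with chi_k(m) = zeta_8^(k*m), zeta_8 = exp(2*pi*i/8)):
  irrep \ class  {0} (size 1)  {1} (size 1)    {2} (size 1)  {3} (size 1)    {4} (size 1)  {5} (size 1)    {6} (size 1)  {7} (size 1)  
  chi_0          1             1               1             1               1             1               1             1             
  chi_1          1             exp(I*pi/4)     I             exp(3*I*pi/4)   -1            exp(-3*I*pi/4)  -I            exp(-I*pi/4)  
  chi_2          1             I               -1            -I              1             I               -1            -I            
  chi_3          1             exp(3*I*pi/4)   -I            exp(I*pi/4)     -1            exp(-I*pi/4)    I             exp(-3*I*pi/4)
  chi_4          1             -1              1             -1              1             -1              1             -1            
  chi_5          1             exp(-3*I*pi/4)  I             exp(-I*pi/4)    -1            exp(I*pi/4)     -I            exp(3*I*pi/4) 
  chi_6          1             -I              -1            I               1             -I              -1            I             
  chi_7          1             exp(-I*pi/4)    -I            exp(-3*I*pi/4)  -1            exp(3*I*pi/4)   I             exp(I*pi/4)   

Spot check: chi_3(5) = zeta_8^(3*5) = zeta_8^15 = exp(-I*pi/4).

Argument: Z/8Z is abelian, so all 8 irreducible complex representations are 1-dimensional. They are given by chi_k(m) = zeta_8^(k*m) for k = 0,...,7. Row orthogonality: sum_m chi_k(m) conj(chi_l(m)) = 8 * [k = l].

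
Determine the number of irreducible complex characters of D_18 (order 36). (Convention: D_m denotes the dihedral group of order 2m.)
12

Justification: The number of irreducible complex representations of a finite group equals its number of conjugacy classes. D_18 has 12 conjugacy classes (n/2 + 3 for n even), so D_18 (order 36) has exactly 12 irreducible complex representations.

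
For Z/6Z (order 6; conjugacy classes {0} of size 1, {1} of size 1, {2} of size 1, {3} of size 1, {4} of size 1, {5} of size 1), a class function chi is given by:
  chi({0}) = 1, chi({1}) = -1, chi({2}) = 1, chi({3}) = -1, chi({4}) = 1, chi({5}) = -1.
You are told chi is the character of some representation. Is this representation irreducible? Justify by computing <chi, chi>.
Irreducible: <chi, chi> = 1.

Explanation: <chi, chi> = (1/|G|) sum_C |C| * |chi(C)|^2 = (1/6)[1*|1|^2 + 1*|-1|^2 + 1*|1|^2 + 1*|-1|^2 + 1*|1|^2 + 1*|-1|^2]
  = (1/6)[(1) + (1) + (1) + (1) + (1) + (1)] = 6/6 = 1.
(Exp terms are combined using exp(i*s)*conj(exp(i*t)) = exp(i*(s-t)), and sums of them are collapsed using the identity that for every m > 1 the m distinct m-th roots of unity sum to 0, e.g. 1 + exp(2*I*pi/3) + exp(-2*I*pi/3) = 0.)
A character is irreducible iff <chi, chi> = 1, so this representation is irreducible.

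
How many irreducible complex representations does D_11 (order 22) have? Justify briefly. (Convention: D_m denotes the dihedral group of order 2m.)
7

Working: The number of irreducible complex representations of a finite group equals its number of conjugacy classes. D_11 has 7 conjugacy classes ((n+3)/2 for n odd), so D_11 (order 22) has exactly 7 irreducible complex representations.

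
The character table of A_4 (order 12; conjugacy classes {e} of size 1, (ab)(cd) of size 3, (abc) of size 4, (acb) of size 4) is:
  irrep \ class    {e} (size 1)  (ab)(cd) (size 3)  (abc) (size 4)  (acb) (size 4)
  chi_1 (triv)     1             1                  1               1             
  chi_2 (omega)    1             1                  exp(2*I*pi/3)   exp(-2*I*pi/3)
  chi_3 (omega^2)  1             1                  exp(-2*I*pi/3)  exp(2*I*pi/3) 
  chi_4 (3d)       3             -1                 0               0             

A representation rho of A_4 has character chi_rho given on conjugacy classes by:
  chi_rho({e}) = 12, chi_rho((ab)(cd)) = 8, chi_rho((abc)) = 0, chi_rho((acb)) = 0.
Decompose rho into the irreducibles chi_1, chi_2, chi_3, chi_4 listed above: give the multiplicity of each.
Multiplicities: chi_1: 3, chi_2: 3, chi_3: 3, chi_4: 1.

Argument: Use <chi_rho, chi> = (1/|G|) sum_C |C| * chi_rho(C) * conj(chi(C)) with |G| = 12 for each irreducible chi in the table:
  <chi_rho, chi_1> = (1/12)[1*(12)*conj(1) + 3*(8)*conj(1) + 4*(0)*conj(1) + 4*(0)*conj(1)]
      = (1/12)[(12) + (24) + (0) + (0)] = 36/12 = 3
  <chi_rho, chi_2> = (1/12)[1*(12)*conj(1) + 3*(8)*conj(1) + 4*(0)*conj(exp(2*I*pi/3)) + 4*(0)*conj(exp(-2*I*pi/3))]
      = (1/12)[(12) + (24) + (0) + (0)] = 36/12 = 3
  <chi_rho, chi_3> = (1/12)[1*(12)*conj(1) + 3*(8)*conj(1) + 4*(0)*conj(exp(-2*I*pi/3)) + 4*(0)*conj(exp(2*I*pi/3))]
      = (1/12)[(12) + (24) + (0) + (0)] = 36/12 = 3
  <chi_rho, chi_4> = (1/12)[1*(12)*conj(3) + 3*(8)*conj(-1) + 4*(0)*conj(0) + 4*(0)*conj(0)]
      = (1/12)[(36) + (-24) + (0) + (0)] = 12/12 = 1
(Exp terms are combined using exp(i*s)*conj(exp(i*t)) = exp(i*(s-t)), and sums of them are collapsed using the identity that for every m > 1 the m distinct m-th roots of unity sum to 0, e.g. 1 + exp(2*I*pi/3) + exp(-2*I*pi/3) = 0.)
Dimension check: dim(rho) = sum (mult * dim) = 3*1 + 3*1 + 3*1 + 1*3 = 12 = chi_rho(e) = 12.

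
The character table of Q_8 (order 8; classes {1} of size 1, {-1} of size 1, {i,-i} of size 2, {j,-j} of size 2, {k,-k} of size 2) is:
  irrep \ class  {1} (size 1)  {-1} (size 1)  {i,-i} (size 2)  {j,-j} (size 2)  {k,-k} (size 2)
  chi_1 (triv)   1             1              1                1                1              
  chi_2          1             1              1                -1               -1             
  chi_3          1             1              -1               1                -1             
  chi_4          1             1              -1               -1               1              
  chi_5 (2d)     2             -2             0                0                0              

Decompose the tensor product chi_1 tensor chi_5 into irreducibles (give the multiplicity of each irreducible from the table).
chi_1 tensor chi_5 = chi_5 (all other irreducibles have multiplicity 0).

Why: The character of a tensor product is the pointwise product (chi_1 * chi_5)(C) = chi_1(C) * chi_5(C):
  {1}: (1)*(2), {-1}: (1)*(-2), {i,-i}: (1)*(0), {j,-j}: (1)*(0), {k,-k}: (1)*(0)
so (chi_1 * chi_5) takes values
  {1} -> 2, {-1} -> -2, {i,-i} -> 0, {j,-j} -> 0, {k,-k} -> 0.
Now take the inner product of this character with each irreducible chi from the table, <chi_1*chi_5, chi> = (1/8) sum_C |C| (chi_1*chi_5)(C) conj(chi(C)):
  <chi_1*chi_5, chi_1> = (1/8)[1*(2)*conj(1) + 1*(-2)*conj(1) + 2*(0)*conj(1) + 2*(0)*conj(1) + 2*(0)*conj(1)]
      = (1/8)[(2) + (-2) + (0) + (0) + (0)] = 0/8 = 0
  <chi_1*chi_5, chi_2> = (1/8)[1*(2)*conj(1) + 1*(-2)*conj(1) + 2*(0)*conj(1) + 2*(0)*conj(-1) + 2*(0)*conj(-1)]
      = (1/8)[(2) + (-2) + (0) + (0) + (0)] = 0/8 = 0
  <chi_1*chi_5, chi_3> = (1/8)[1*(2)*conj(1) + 1*(-2)*conj(1) + 2*(0)*conj(-1) + 2*(0)*conj(1) + 2*(0)*conj(-1)]
      = (1/8)[(2) + (-2) + (0) + (0) + (0)] = 0/8 = 0
  <chi_1*chi_5, chi_4> = (1/8)[1*(2)*conj(1) + 1*(-2)*conj(1) + 2*(0)*conj(-1) + 2*(0)*conj(-1) + 2*(0)*conj(1)]
      = (1/8)[(2) + (-2) + (0) + (0) + (0)] = 0/8 = 0
  <chi_1*chi_5, chi_5> = (1/8)[1*(2)*conj(2) + 1*(-2)*conj(-2) + 2*(0)*conj(0) + 2*(0)*conj(0) + 2*(0)*conj(0)]
      = (1/8)[(4) + (4) + (0) + (0) + (0)] = 8/8 = 1
Hence the multiplicities are chi_5: 1. Dimension check: dim(chi_1)*dim(chi_5) = 1*2 = 2 and sum (mult * dim) = 1*2 = 2.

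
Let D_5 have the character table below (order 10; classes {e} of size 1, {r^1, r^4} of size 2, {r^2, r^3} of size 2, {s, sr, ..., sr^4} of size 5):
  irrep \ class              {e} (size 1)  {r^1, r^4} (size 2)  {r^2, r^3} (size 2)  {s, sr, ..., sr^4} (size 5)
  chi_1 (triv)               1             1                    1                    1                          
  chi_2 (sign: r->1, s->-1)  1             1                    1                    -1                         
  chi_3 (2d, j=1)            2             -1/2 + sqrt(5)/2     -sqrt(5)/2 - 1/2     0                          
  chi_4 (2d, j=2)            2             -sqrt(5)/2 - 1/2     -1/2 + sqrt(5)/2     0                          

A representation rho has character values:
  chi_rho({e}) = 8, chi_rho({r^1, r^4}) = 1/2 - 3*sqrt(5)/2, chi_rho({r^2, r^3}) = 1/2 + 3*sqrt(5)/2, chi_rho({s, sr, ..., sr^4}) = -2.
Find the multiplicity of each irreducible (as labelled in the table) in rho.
Multiplicities: chi_1: 0, chi_2: 2, chi_3: 0, chi_4: 3.

Argument: Use <chi_rho, chi> = (1/|G|) sum_C |C| * chi_rho(C) * conj(chi(C)) with |G| = 10 for each irreducible chi in the table:
  <chi_rho, chi_1> = (1/10)[1*(8)*conj(1) + 2*(1/2 - 3*sqrt(5)/2)*conj(1) + 2*(1/2 + 3*sqrt(5)/2)*conj(1) + 5*(-2)*conj(1)]
      = (1/10)[(8) + (1 - 3*sqrt(5)) + (1 + 3*sqrt(5)) + (-10)] = 0/10 = 0
  <chi_rho, chi_2> = (1/10)[1*(8)*conj(1) + 2*(1/2 - 3*sqrt(5)/2)*conj(1) + 2*(1/2 + 3*sqrt(5)/2)*conj(1) + 5*(-2)*conj(-1)]
      = (1/10)[(8) + (1 - 3*sqrt(5)) + (1 + 3*sqrt(5)) + (10)] = 20/10 = 2
  <chi_rho, chi_3> = (1/10)[1*(8)*conj(2) + 2*(1/2 - 3*sqrt(5)/2)*conj(-1/2 + sqrt(5)/2) + 2*(1/2 + 3*sqrt(5)/2)*conj(-sqrt(5)/2 - 1/2) + 5*(-2)*conj(0)]
      = (1/10)[(16) + (-8 + 2*sqrt(5)) + (-8 - 2*sqrt(5)) + (0)] = 0/10 = 0
  <chi_rho, chi_4> = (1/10)[1*(8)*conj(2) + 2*(1/2 - 3*sqrt(5)/2)*conj(-sqrt(5)/2 - 1/2) + 2*(1/2 + 3*sqrt(5)/2)*conj(-1/2 + sqrt(5)/2) + 5*(-2)*conj(0)]
      = (1/10)[(16) + (sqrt(5) + 7) + (7 - sqrt(5)) + (0)] = 30/10 = 3
Dimension check: dim(rho) = sum (mult * dim) = 0*1 + 2*1 + 0*2 + 3*2 = 8 = chi_rho(e) = 8.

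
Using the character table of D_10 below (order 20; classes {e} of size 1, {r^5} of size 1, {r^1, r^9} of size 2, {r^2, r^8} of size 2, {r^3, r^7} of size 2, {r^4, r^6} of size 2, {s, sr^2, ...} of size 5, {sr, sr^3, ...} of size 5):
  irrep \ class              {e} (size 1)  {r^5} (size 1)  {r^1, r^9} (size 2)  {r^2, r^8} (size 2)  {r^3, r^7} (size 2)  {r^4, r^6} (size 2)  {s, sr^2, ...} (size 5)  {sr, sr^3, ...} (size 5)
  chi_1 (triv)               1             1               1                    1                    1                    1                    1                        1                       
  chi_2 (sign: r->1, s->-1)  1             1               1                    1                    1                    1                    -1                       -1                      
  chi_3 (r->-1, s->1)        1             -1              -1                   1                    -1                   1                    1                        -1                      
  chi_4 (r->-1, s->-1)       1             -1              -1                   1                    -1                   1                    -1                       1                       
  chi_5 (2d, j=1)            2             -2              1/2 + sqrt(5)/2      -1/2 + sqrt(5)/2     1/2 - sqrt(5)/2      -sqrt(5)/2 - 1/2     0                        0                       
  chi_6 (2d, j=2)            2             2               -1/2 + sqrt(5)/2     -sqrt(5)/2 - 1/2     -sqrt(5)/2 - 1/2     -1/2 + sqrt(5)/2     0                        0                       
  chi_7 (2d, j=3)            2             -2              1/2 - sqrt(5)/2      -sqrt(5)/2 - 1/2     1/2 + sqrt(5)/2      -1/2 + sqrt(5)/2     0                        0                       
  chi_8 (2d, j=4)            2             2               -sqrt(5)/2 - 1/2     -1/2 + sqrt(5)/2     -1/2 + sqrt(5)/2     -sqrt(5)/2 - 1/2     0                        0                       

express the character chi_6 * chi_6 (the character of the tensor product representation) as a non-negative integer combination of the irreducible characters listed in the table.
chi_6 tensor chi_6 = chi_1 + chi_2 + chi_8 (all other irreducibles have multiplicity 0).

Why: The character of a tensor product is the pointwise product (chi_6 * chi_6)(C) = chi_6(C) * chi_6(C):
  {e}: (2)*(2), {r^5}: (2)*(2), {r^1, r^9}: (-1/2 + sqrt(5)/2)*(-1/2 + sqrt(5)/2), {r^2, r^8}: (-sqrt(5)/2 - 1/2)*(-sqrt(5)/2 - 1/2), {r^3, r^7}: (-sqrt(5)/2 - 1/2)*(-sqrt(5)/2 - 1/2), {r^4, r^6}: (-1/2 + sqrt(5)/2)*(-1/2 + sqrt(5)/2), {s, sr^2, ...}: (0)*(0), {sr, sr^3, ...}: (0)*(0)
so (chi_6 * chi_6) takes values
  {e} -> 4, {r^5} -> 4, {r^1, r^9} -> 3/2 - sqrt(5)/2, {r^2, r^8} -> sqrt(5)/2 + 3/2, {r^3, r^7} -> sqrt(5)/2 + 3/2, {r^4, r^6} -> 3/2 - sqrt(5)/2, {s, sr^2, ...} -> 0, {sr, sr^3, ...} -> 0.
Now take the inner product of this character with each irreducible chi from the table, <chi_6*chi_6, chi> = (1/20) sum_C |C| (chi_6*chi_6)(C) conj(chi(C)):
  <chi_6*chi_6, chi_1> = (1/20)[1*(4)*conj(1) + 1*(4)*conj(1) + 2*(3/2 - sqrt(5)/2)*conj(1) + 2*(sqrt(5)/2 + 3/2)*conj(1) + 2*(sqrt(5)/2 + 3/2)*conj(1) + 2*(3/2 - sqrt(5)/2)*conj(1) + 5*(0)*conj(1) + 5*(0)*conj(1)]
      = (1/20)[(4) + (4) + (3 - sqrt(5)) + (sqrt(5) + 3) + (sqrt(5) + 3) + (3 - sqrt(5)) + (0) + (0)] = 20/20 = 1
  <chi_6*chi_6, chi_2> = (1/20)[1*(4)*conj(1) + 1*(4)*conj(1) + 2*(3/2 - sqrt(5)/2)*conj(1) + 2*(sqrt(5)/2 + 3/2)*conj(1) + 2*(sqrt(5)/2 + 3/2)*conj(1) + 2*(3/2 - sqrt(5)/2)*conj(1) + 5*(0)*conj(-1) + 5*(0)*conj(-1)]
      = (1/20)[(4) + (4) + (3 - sqrt(5)) + (sqrt(5) + 3) + (sqrt(5) + 3) + (3 - sqrt(5)) + (0) + (0)] = 20/20 = 1
  <chi_6*chi_6, chi_3> = (1/20)[1*(4)*conj(1) + 1*(4)*conj(-1) + 2*(3/2 - sqrt(5)/2)*conj(-1) + 2*(sqrt(5)/2 + 3/2)*conj(1) + 2*(sqrt(5)/2 + 3/2)*conj(-1) + 2*(3/2 - sqrt(5)/2)*conj(1) + 5*(0)*conj(1) + 5*(0)*conj(-1)]
      = (1/20)[(4) + (-4) + (-3 + sqrt(5)) + (sqrt(5) + 3) + (-3 - sqrt(5)) + (3 - sqrt(5)) + (0) + (0)] = 0/20 = 0
  <chi_6*chi_6, chi_4> = (1/20)[1*(4)*conj(1) + 1*(4)*conj(-1) + 2*(3/2 - sqrt(5)/2)*conj(-1) + 2*(sqrt(5)/2 + 3/2)*conj(1) + 2*(sqrt(5)/2 + 3/2)*conj(-1) + 2*(3/2 - sqrt(5)/2)*conj(1) + 5*(0)*conj(-1) + 5*(0)*conj(1)]
      = (1/20)[(4) + (-4) + (-3 + sqrt(5)) + (sqrt(5) + 3) + (-3 - sqrt(5)) + (3 - sqrt(5)) + (0) + (0)] = 0/20 = 0
  <chi_6*chi_6, chi_5> = (1/20)[1*(4)*conj(2) + 1*(4)*conj(-2) + 2*(3/2 - sqrt(5)/2)*conj(1/2 + sqrt(5)/2) + 2*(sqrt(5)/2 + 3/2)*conj(-1/2 + sqrt(5)/2) + 2*(sqrt(5)/2 + 3/2)*conj(1/2 - sqrt(5)/2) + 2*(3/2 - sqrt(5)/2)*conj(-sqrt(5)/2 - 1/2) + 5*(0)*conj(0) + 5*(0)*conj(0)]
      = (1/20)[(8) + (-8) + (-1 + sqrt(5)) + (1 + sqrt(5)) + (-sqrt(5) - 1) + (1 - sqrt(5)) + (0) + (0)] = 0/20 = 0
  <chi_6*chi_6, chi_6> = (1/20)[1*(4)*conj(2) + 1*(4)*conj(2) + 2*(3/2 - sqrt(5)/2)*conj(-1/2 + sqrt(5)/2) + 2*(sqrt(5)/2 + 3/2)*conj(-sqrt(5)/2 - 1/2) + 2*(sqrt(5)/2 + 3/2)*conj(-sqrt(5)/2 - 1/2) + 2*(3/2 - sqrt(5)/2)*conj(-1/2 + sqrt(5)/2) + 5*(0)*conj(0) + 5*(0)*conj(0)]
      = (1/20)[(8) + (8) + (-4 + 2*sqrt(5)) + (-2*sqrt(5) - 4) + (-2*sqrt(5) - 4) + (-4 + 2*sqrt(5)) + (0) + (0)] = 0/20 = 0
  <chi_6*chi_6, chi_7> = (1/20)[1*(4)*conj(2) + 1*(4)*conj(-2) + 2*(3/2 - sqrt(5)/2)*conj(1/2 - sqrt(5)/2) + 2*(sqrt(5)/2 + 3/2)*conj(-sqrt(5)/2 - 1/2) + 2*(sqrt(5)/2 + 3/2)*conj(1/2 + sqrt(5)/2) + 2*(3/2 - sqrt(5)/2)*conj(-1/2 + sqrt(5)/2) + 5*(0)*conj(0) + 5*(0)*conj(0)]
      = (1/20)[(8) + (-8) + (4 - 2*sqrt(5)) + (-2*sqrt(5) - 4) + (4 + 2*sqrt(5)) + (-4 + 2*sqrt(5)) + (0) + (0)] = 0/20 = 0
  <chi_6*chi_6, chi_8> = (1/20)[1*(4)*conj(2) + 1*(4)*conj(2) + 2*(3/2 - sqrt(5)/2)*conj(-sqrt(5)/2 - 1/2) + 2*(sqrt(5)/2 + 3/2)*conj(-1/2 + sqrt(5)/2) + 2*(sqrt(5)/2 + 3/2)*conj(-1/2 + sqrt(5)/2) + 2*(3/2 - sqrt(5)/2)*conj(-sqrt(5)/2 - 1/2) + 5*(0)*conj(0) + 5*(0)*conj(0)]
      = (1/20)[(8) + (8) + (1 - sqrt(5)) + (1 + sqrt(5)) + (1 + sqrt(5)) + (1 - sqrt(5)) + (0) + (0)] = 20/20 = 1
Hence the multiplicities are chi_1: 1, chi_2: 1, chi_8: 1. Dimension check: dim(chi_6)*dim(chi_6) = 2*2 = 4 and sum (mult * dim) = 1*1 + 1*1 + 1*2 = 4.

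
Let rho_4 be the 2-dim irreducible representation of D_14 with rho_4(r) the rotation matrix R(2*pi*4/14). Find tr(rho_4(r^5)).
chi_{rho_4}(r^5) = 2*cos(2*pi*4*5/14) = -2*cos(pi/7)

Argument: rho_4(r^5) is rotation by angle 2*pi*4*5/14, whose trace is 2*cos(2*pi*4*5/14) = -2*cos(pi/7).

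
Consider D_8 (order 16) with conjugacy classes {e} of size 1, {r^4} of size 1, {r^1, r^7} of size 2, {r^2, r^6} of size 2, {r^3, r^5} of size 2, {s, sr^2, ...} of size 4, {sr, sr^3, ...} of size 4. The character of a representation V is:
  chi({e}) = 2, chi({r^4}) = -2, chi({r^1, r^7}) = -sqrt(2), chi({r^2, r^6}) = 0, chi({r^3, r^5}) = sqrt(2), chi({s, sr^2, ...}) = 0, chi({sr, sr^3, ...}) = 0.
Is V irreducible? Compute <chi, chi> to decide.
Irreducible: <chi, chi> = 1.

Details: <chi, chi> = (1/|G|) sum_C |C| * |chi(C)|^2 = (1/16)[1*|2|^2 + 1*|-2|^2 + 2*|-sqrt(2)|^2 + 2*|0|^2 + 2*|sqrt(2)|^2 + 4*|0|^2 + 4*|0|^2]
  = (1/16)[(4) + (4) + (4) + (0) + (4) + (0) + (0)] = 16/16 = 1.
A character is irreducible iff <chi, chi> = 1, so this representation is irreducible.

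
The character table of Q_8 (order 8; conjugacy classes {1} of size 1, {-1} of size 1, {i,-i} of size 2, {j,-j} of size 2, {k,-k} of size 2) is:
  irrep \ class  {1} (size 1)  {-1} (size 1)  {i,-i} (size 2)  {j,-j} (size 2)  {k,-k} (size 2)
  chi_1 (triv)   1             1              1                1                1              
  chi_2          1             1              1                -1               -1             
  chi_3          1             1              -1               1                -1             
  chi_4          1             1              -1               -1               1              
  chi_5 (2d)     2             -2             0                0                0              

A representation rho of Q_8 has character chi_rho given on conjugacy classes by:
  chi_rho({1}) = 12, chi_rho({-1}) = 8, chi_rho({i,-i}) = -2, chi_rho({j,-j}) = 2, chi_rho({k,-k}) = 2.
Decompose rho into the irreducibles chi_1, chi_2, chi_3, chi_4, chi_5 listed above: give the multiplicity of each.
Multiplicities: chi_1: 3, chi_2: 1, chi_3: 3, chi_4: 3, chi_5: 1.

Reasoning: Use <chi_rho, chi> = (1/|G|) sum_C |C| * chi_rho(C) * conj(chi(C)) with |G| = 8 for each irreducible chi in the table:
  <chi_rho, chi_1> = (1/8)[1*(12)*conj(1) + 1*(8)*conj(1) + 2*(-2)*conj(1) + 2*(2)*conj(1) + 2*(2)*conj(1)]
      = (1/8)[(12) + (8) + (-4) + (4) + (4)] = 24/8 = 3
  <chi_rho, chi_2> = (1/8)[1*(12)*conj(1) + 1*(8)*conj(1) + 2*(-2)*conj(1) + 2*(2)*conj(-1) + 2*(2)*conj(-1)]
      = (1/8)[(12) + (8) + (-4) + (-4) + (-4)] = 8/8 = 1
  <chi_rho, chi_3> = (1/8)[1*(12)*conj(1) + 1*(8)*conj(1) + 2*(-2)*conj(-1) + 2*(2)*conj(1) + 2*(2)*conj(-1)]
      = (1/8)[(12) + (8) + (4) + (4) + (-4)] = 24/8 = 3
  <chi_rho, chi_4> = (1/8)[1*(12)*conj(1) + 1*(8)*conj(1) + 2*(-2)*conj(-1) + 2*(2)*conj(-1) + 2*(2)*conj(1)]
      = (1/8)[(12) + (8) + (4) + (-4) + (4)] = 24/8 = 3
  <chi_rho, chi_5> = (1/8)[1*(12)*conj(2) + 1*(8)*conj(-2) + 2*(-2)*conj(0) + 2*(2)*conj(0) + 2*(2)*conj(0)]
      = (1/8)[(24) + (-16) + (0) + (0) + (0)] = 8/8 = 1
Dimension check: dim(rho) = sum (mult * dim) = 3*1 + 1*1 + 3*1 + 3*1 + 1*2 = 12 = chi_rho(e) = 12.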